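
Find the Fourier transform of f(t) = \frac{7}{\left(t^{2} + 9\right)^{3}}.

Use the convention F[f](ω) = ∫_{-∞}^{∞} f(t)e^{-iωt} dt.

F(ω) = \frac{7 \pi \left(3 \omega^{2} + 3 \left|{\omega}\right| + 1\right) e^{- 3 \left|{\omega}\right|}}{648}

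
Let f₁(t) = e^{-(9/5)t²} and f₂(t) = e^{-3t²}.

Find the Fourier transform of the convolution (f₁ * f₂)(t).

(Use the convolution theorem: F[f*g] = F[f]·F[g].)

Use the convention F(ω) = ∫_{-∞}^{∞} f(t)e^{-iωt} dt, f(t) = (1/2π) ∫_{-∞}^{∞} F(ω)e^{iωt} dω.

F[f₁*f₂](ω) = \frac{\sqrt{15} \pi e^{- \frac{2 \omega^{2}}{9}}}{9}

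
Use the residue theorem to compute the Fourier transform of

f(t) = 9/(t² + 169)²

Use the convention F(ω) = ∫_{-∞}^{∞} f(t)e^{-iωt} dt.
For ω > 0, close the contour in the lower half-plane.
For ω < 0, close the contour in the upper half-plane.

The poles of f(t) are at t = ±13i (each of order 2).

Let g(z) = f(z)e^{-iωz}; for large |z| the factor e^{-iωz} decays in the lower half-plane when ω > 0 and in the upper half-plane when ω < 0.

Case ω > 0 (lower half-plane, clockwise contour ⇒ F(ω) = -2πi·ΣRes):
  Res_{z = - 13 i} g(z) = \frac{9 i \left(13 \omega + 1\right) e^{- 13 \omega}}{8788} (pole of order 2)
  F(ω) = -2πi·ΣRes = \frac{9 \pi \left(13 \omega + 1\right) e^{- 13 \omega}}{4394}

Case ω < 0 (upper half-plane, counterclockwise contour ⇒ F(ω) = +2πi·ΣRes):
  Res_{z = 13 i} g(z) = \frac{9 i \left(13 \omega - 1\right) e^{13 \omega}}{8788} (pole of order 2)
  F(ω) = 2πi·ΣRes = \frac{9 \pi \left(1 - 13 \omega\right) e^{13 \omega}}{4394}

Both cases combine into a single formula in |ω|:

F(ω) = \frac{9 \pi \left(13 \left|{\omega}\right| + 1\right) e^{- 13 \left|{\omega}\right|}}{4394}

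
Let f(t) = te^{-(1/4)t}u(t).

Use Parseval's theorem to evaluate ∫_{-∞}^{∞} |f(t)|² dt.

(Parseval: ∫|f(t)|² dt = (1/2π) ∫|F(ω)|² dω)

∫|f(t)|² dt = 16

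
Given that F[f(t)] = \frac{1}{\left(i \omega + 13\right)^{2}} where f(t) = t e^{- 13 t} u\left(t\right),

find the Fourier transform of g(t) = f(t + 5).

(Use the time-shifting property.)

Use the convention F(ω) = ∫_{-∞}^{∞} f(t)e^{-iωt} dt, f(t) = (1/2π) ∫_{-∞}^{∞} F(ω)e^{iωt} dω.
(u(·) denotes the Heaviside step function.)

F[g](ω) = \frac{e^{5 i \omega}}{\left(i \omega + 13\right)^{2}}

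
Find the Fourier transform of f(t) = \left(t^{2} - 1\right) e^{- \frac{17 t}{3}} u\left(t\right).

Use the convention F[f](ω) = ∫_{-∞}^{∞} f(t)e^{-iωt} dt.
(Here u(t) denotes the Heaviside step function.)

F(ω) = \frac{3 \left(54 i \omega - \left(3 i \omega + 17\right)^{3} + 306\right)}{\left(3 i \omega + 17\right)^{4}}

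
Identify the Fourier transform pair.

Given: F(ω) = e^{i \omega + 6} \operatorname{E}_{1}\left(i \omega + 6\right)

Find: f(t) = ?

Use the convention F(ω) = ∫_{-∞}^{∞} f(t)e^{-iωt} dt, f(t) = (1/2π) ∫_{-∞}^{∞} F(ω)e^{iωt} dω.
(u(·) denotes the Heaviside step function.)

f(t) = \frac{e^{- 6 t} u\left(t\right)}{t + 1}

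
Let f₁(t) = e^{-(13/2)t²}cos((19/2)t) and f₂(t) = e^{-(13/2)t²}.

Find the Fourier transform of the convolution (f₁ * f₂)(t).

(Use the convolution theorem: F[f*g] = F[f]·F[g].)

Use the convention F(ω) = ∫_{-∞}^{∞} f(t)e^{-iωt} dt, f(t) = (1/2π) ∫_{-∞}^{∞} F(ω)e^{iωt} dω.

F[f₁*f₂](ω) = \frac{\pi \left(e^{\frac{19 \omega}{13}} + 1\right) e^{- \frac{\omega^{2}}{13} - \frac{19 \omega}{26} - \frac{361}{104}}}{13}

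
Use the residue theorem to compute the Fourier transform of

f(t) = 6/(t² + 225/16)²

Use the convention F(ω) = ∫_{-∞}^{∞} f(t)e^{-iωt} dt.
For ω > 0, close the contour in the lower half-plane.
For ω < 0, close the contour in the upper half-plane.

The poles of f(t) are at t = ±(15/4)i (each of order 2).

Let g(z) = f(z)e^{-iωz}; for large |z| the factor e^{-iωz} decays in the lower half-plane when ω > 0 and in the upper half-plane when ω < 0.

Case ω > 0 (lower half-plane, clockwise contour ⇒ F(ω) = -2πi·ΣRes):
  Res_{z = - \frac{15 i}{4}} g(z) = \frac{8 i \left(15 \omega + 4\right) e^{- \frac{15 \omega}{4}}}{1125} (pole of order 2)
  F(ω) = -2πi·ΣRes = \frac{16 \pi \left(15 \omega + 4\right) e^{- \frac{15 \omega}{4}}}{1125}

Case ω < 0 (upper half-plane, counterclockwise contour ⇒ F(ω) = +2πi·ΣRes):
  Res_{z = \frac{15 i}{4}} g(z) = \frac{8 i \left(15 \omega - 4\right) e^{\frac{15 \omega}{4}}}{1125} (pole of order 2)
  F(ω) = 2πi·ΣRes = \frac{16 \pi \left(4 - 15 \omega\right) e^{\frac{15 \omega}{4}}}{1125}

Both cases combine into a single formula in |ω|:

F(ω) = \frac{16 \pi \left(15 \left|{\omega}\right| + 4\right) e^{- \frac{15 \left|{\omega}\right|}{4}}}{1125}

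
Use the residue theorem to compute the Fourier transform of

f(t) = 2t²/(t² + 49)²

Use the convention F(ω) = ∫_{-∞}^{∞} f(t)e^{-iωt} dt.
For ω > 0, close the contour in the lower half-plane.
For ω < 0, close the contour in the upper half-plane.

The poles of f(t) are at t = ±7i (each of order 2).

Let g(z) = f(z)e^{-iωz}; for large |z| the factor e^{-iωz} decays in the lower half-plane when ω > 0 and in the upper half-plane when ω < 0.

Case ω > 0 (lower half-plane, clockwise contour ⇒ F(ω) = -2πi·ΣRes):
  Res_{z = - 7 i} g(z) = \frac{i \left(1 - 7 \omega\right) e^{- 7 \omega}}{14} (pole of order 2)
  F(ω) = -2πi·ΣRes = \frac{\pi \left(1 - 7 \omega\right) e^{- 7 \omega}}{7}

Case ω < 0 (upper half-plane, counterclockwise contour ⇒ F(ω) = +2πi·ΣRes):
  Res_{z = 7 i} g(z) = \frac{i \left(- 7 \omega - 1\right) e^{7 \omega}}{14} (pole of order 2)
  F(ω) = 2πi·ΣRes = \frac{\pi \left(7 \omega + 1\right) e^{7 \omega}}{7}

Both cases combine into a single formula in |ω|:

F(ω) = \frac{\pi \left(1 - 7 \left|{\omega}\right|\right) e^{- 7 \left|{\omega}\right|}}{7}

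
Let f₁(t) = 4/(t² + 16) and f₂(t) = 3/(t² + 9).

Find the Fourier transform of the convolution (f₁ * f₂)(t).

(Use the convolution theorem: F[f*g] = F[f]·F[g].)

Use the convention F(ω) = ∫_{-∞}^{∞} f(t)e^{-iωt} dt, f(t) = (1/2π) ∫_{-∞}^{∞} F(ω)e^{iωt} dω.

F[f₁*f₂](ω) = \pi^{2} e^{- 7 \left|{\omega}\right|}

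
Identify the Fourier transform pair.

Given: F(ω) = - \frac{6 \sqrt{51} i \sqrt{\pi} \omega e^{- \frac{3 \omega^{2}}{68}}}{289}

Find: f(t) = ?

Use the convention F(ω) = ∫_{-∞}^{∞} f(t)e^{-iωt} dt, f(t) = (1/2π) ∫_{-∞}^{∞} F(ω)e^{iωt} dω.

f(t) = 4 t e^{- \frac{17 t^{2}}{3}}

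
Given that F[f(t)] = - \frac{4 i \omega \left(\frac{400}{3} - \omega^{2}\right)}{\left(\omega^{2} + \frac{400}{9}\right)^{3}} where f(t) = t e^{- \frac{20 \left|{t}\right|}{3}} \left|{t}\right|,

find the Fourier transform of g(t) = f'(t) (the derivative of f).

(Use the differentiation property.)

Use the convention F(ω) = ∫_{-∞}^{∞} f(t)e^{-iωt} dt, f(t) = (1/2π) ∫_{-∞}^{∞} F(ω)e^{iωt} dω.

F[g](ω) = \frac{\omega^{2} \left(388800 - 2916 \omega^{2}\right)}{\left(9 \omega^{2} + 400\right)^{3}}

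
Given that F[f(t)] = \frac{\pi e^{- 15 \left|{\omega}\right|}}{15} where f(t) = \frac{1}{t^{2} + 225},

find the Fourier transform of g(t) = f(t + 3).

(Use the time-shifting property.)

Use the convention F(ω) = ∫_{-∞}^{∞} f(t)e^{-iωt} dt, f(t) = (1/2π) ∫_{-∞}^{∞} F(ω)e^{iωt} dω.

F[g](ω) = \frac{\pi e^{3 i \omega - 15 \left|{\omega}\right|}}{15}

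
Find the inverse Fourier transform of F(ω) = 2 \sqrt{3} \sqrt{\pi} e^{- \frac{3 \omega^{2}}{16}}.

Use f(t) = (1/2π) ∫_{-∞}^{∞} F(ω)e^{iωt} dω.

f(t) = 4 e^{- \frac{4 t^{2}}{3}}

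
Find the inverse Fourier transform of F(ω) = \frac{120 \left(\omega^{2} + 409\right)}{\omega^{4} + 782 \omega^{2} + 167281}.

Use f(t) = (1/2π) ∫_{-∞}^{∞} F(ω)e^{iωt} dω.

f(t) = 3 e^{- 20 \left|{t}\right|} \cos{\left(3 \left|{t}\right| \right)}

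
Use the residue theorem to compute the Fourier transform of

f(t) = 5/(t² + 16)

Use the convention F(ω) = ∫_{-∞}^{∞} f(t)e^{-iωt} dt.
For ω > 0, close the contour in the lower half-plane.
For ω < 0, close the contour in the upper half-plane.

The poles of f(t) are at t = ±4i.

Let g(z) = f(z)e^{-iωz}; for large |z| the factor e^{-iωz} decays in the lower half-plane when ω > 0 and in the upper half-plane when ω < 0.

Case ω > 0 (lower half-plane, clockwise contour ⇒ F(ω) = -2πi·ΣRes):
  Res_{z = - 4 i} g(z) = \frac{5 i e^{- 4 \omega}}{8}
  F(ω) = -2πi·ΣRes = \frac{5 \pi e^{- 4 \omega}}{4}

Case ω < 0 (upper half-plane, counterclockwise contour ⇒ F(ω) = +2πi·ΣRes):
  Res_{z = 4 i} g(z) = - \frac{5 i e^{4 \omega}}{8}
  F(ω) = 2πi·ΣRes = \frac{5 \pi e^{4 \omega}}{4}

Both cases combine into a single formula in |ω|:

F(ω) = \frac{5 \pi e^{- 4 \left|{\omega}\right|}}{4}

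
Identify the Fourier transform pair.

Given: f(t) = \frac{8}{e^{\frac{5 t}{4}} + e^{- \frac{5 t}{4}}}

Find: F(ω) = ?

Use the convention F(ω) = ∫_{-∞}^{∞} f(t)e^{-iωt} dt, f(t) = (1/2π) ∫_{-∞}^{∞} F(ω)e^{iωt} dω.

F(ω) = \frac{16 \pi}{5 \cosh{\left(\frac{2 \pi \omega}{5} \right)}}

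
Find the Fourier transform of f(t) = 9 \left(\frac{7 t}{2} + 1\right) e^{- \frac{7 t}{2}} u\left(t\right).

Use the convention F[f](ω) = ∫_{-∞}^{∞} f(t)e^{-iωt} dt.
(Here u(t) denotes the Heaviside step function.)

F(ω) = \frac{36 \left(- i \omega - 7\right)}{4 \omega^{2} - 28 i \omega - 49}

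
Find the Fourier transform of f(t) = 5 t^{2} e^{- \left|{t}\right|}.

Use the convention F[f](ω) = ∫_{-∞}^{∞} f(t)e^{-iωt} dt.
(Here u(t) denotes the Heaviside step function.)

F(ω) = \frac{20 \left(1 - 3 \omega^{2}\right)}{\left(\omega^{2} + 1\right)^{3}}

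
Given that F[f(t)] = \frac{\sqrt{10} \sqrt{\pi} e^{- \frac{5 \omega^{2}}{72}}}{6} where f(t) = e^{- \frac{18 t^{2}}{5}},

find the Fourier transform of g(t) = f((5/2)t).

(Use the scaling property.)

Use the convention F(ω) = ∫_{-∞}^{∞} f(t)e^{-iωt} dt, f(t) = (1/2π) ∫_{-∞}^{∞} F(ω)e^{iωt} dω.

F[g](ω) = \frac{\sqrt{10} \sqrt{\pi} e^{- \frac{\omega^{2}}{90}}}{15}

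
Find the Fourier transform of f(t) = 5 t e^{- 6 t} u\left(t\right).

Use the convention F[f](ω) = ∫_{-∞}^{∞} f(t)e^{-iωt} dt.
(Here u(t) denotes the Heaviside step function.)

F(ω) = \frac{5}{\left(i \omega + 6\right)^{2}}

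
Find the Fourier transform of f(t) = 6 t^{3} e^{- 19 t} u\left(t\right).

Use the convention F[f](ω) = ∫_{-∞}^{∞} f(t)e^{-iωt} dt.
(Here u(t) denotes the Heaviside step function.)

F(ω) = \frac{36}{\left(i \omega + 19\right)^{4}}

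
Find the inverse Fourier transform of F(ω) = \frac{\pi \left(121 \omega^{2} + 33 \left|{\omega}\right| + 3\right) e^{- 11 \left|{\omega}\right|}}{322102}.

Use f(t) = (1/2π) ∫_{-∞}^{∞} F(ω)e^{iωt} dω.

f(t) = \frac{4}{\left(t^{2} + 121\right)^{3}}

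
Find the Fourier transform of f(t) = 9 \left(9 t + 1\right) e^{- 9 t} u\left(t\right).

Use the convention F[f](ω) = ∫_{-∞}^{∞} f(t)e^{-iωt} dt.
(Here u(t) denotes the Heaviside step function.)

F(ω) = \frac{9 \left(- i \omega - 18\right)}{\omega^{2} - 18 i \omega - 81}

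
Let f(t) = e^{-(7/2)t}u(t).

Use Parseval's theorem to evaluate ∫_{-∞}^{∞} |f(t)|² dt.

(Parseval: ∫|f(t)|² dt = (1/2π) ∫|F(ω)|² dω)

∫|f(t)|² dt = \frac{1}{7}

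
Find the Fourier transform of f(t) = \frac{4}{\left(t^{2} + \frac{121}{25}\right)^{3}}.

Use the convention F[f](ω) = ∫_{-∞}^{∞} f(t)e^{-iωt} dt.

F(ω) = \frac{125 \pi \left(121 \omega^{2} + 165 \left|{\omega}\right| + 75\right) e^{- \frac{11 \left|{\omega}\right|}{5}}}{322102}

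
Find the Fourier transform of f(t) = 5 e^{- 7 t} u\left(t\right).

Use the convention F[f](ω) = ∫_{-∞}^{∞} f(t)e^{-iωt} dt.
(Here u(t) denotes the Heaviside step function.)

F(ω) = \frac{5}{i \omega + 7}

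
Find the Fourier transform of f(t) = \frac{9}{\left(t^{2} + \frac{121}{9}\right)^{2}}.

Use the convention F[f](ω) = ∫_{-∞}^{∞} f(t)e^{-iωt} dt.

F(ω) = \frac{81 \pi \left(11 \left|{\omega}\right| + 3\right) e^{- \frac{11 \left|{\omega}\right|}{3}}}{2662}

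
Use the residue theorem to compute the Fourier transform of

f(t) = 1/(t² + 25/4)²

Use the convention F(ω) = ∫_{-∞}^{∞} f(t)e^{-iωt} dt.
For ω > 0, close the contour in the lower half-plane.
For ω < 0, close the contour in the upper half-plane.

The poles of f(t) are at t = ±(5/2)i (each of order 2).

Let g(z) = f(z)e^{-iωz}; for large |z| the factor e^{-iωz} decays in the lower half-plane when ω > 0 and in the upper half-plane when ω < 0.

Case ω > 0 (lower half-plane, clockwise contour ⇒ F(ω) = -2πi·ΣRes):
  Res_{z = - \frac{5 i}{2}} g(z) = \frac{i \left(5 \omega + 2\right) e^{- \frac{5 \omega}{2}}}{125} (pole of order 2)
  F(ω) = -2πi·ΣRes = \frac{2 \pi \left(5 \omega + 2\right) e^{- \frac{5 \omega}{2}}}{125}

Case ω < 0 (upper half-plane, counterclockwise contour ⇒ F(ω) = +2πi·ΣRes):
  Res_{z = \frac{5 i}{2}} g(z) = \frac{i \left(5 \omega - 2\right) e^{\frac{5 \omega}{2}}}{125} (pole of order 2)
  F(ω) = 2πi·ΣRes = \frac{2 \pi \left(2 - 5 \omega\right) e^{\frac{5 \omega}{2}}}{125}

Both cases combine into a single formula in |ω|:

F(ω) = \frac{2 \pi \left(5 \left|{\omega}\right| + 2\right) e^{- \frac{5 \left|{\omega}\right|}{2}}}{125}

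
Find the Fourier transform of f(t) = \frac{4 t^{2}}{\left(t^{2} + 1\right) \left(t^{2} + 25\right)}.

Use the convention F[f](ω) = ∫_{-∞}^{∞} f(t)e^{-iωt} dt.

F(ω) = \frac{\pi \left(5 - e^{4 \left|{\omega}\right|}\right) e^{- 5 \left|{\omega}\right|}}{6}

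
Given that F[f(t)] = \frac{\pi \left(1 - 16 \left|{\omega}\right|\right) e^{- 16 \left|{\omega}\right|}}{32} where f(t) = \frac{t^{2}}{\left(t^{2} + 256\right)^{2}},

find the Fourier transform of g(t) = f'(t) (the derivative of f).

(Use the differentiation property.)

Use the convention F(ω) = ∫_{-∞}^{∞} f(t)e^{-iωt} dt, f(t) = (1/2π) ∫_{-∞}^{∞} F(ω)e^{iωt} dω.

F[g](ω) = \frac{i \pi \omega \left(1 - 16 \left|{\omega}\right|\right) e^{- 16 \left|{\omega}\right|}}{32}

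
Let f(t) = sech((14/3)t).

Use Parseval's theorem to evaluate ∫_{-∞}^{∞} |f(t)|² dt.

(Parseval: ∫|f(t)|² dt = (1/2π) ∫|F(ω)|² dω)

∫|f(t)|² dt = \frac{3}{7}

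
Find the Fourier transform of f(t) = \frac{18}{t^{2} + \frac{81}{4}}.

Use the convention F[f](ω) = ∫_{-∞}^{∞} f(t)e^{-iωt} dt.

F(ω) = 4 \pi e^{- \frac{9 \left|{\omega}\right|}{2}}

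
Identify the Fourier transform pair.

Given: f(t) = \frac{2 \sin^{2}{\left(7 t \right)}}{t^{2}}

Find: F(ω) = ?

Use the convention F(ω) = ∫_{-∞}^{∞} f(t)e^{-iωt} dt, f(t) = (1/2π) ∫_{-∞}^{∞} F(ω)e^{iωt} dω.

F(ω) = \begin{cases} \pi \left(14 - \left|{\omega}\right|\right) & \text{for}\: \omega > -14 \wedge \omega < 14 \\0 & \text{otherwise} \end{cases}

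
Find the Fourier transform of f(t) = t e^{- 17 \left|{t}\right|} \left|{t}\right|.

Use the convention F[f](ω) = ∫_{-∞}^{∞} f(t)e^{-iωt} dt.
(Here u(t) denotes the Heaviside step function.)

F(ω) = \frac{4 i \omega \left(\omega^{2} - 867\right)}{\left(\omega^{2} + 289\right)^{3}}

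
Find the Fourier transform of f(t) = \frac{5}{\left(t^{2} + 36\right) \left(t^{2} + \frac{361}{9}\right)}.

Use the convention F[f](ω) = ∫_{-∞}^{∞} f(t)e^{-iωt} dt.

F(ω) = \frac{15 \pi e^{- 6 \left|{\omega}\right|}}{74} - \frac{135 \pi e^{- \frac{19 \left|{\omega}\right|}{3}}}{703}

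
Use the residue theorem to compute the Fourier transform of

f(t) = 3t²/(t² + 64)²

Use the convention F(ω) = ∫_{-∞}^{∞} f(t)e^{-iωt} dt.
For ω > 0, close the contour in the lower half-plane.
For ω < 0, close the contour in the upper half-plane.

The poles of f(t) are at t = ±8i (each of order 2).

Let g(z) = f(z)e^{-iωz}; for large |z| the factor e^{-iωz} decays in the lower half-plane when ω > 0 and in the upper half-plane when ω < 0.

Case ω > 0 (lower half-plane, clockwise contour ⇒ F(ω) = -2πi·ΣRes):
  Res_{z = - 8 i} g(z) = \frac{3 i \left(1 - 8 \omega\right) e^{- 8 \omega}}{32} (pole of order 2)
  F(ω) = -2πi·ΣRes = \frac{3 \pi \left(1 - 8 \omega\right) e^{- 8 \omega}}{16}

Case ω < 0 (upper half-plane, counterclockwise contour ⇒ F(ω) = +2πi·ΣRes):
  Res_{z = 8 i} g(z) = \frac{3 i \left(- 8 \omega - 1\right) e^{8 \omega}}{32} (pole of order 2)
  F(ω) = 2πi·ΣRes = \frac{3 \pi \left(8 \omega + 1\right) e^{8 \omega}}{16}

Both cases combine into a single formula in |ω|:

F(ω) = \frac{3 \pi \left(1 - 8 \left|{\omega}\right|\right) e^{- 8 \left|{\omega}\right|}}{16}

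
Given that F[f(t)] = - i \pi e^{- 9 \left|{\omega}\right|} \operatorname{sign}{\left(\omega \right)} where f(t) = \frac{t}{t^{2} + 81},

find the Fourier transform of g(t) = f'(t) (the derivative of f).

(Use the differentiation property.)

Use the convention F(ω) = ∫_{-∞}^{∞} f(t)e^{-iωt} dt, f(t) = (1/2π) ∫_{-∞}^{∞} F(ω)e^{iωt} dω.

F[g](ω) = \pi \omega e^{- 9 \left|{\omega}\right|} \operatorname{sign}{\left(\omega \right)}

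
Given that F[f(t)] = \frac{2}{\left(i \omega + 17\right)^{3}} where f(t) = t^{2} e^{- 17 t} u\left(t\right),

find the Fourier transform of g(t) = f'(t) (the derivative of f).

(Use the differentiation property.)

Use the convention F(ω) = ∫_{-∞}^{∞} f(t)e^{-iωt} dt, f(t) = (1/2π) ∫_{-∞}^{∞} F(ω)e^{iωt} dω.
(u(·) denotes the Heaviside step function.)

F[g](ω) = \frac{2 i \omega}{\left(i \omega + 17\right)^{3}}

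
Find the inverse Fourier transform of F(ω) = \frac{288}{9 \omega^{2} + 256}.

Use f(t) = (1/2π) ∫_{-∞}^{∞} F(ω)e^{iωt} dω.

f(t) = 3 e^{- \frac{16 \left|{t}\right|}{3}}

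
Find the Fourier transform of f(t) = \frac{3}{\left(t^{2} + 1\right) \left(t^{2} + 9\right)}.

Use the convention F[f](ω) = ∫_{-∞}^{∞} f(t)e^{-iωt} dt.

F(ω) = \frac{\pi \left(3 e^{2 \left|{\omega}\right|} - 1\right) e^{- 3 \left|{\omega}\right|}}{8}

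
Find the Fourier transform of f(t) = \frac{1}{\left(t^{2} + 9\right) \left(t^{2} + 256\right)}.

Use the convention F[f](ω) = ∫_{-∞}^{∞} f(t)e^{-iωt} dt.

F(ω) = \frac{\pi \left(16 e^{13 \left|{\omega}\right|} - 3\right) e^{- 16 \left|{\omega}\right|}}{11856}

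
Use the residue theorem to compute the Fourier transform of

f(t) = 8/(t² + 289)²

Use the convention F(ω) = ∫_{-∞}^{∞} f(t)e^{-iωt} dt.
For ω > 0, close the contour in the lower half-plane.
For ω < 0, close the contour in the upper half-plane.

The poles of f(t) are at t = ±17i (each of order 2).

Let g(z) = f(z)e^{-iωz}; for large |z| the factor e^{-iωz} decays in the lower half-plane when ω > 0 and in the upper half-plane when ω < 0.

Case ω > 0 (lower half-plane, clockwise contour ⇒ F(ω) = -2πi·ΣRes):
  Res_{z = - 17 i} g(z) = \frac{2 i \left(17 \omega + 1\right) e^{- 17 \omega}}{4913} (pole of order 2)
  F(ω) = -2πi·ΣRes = \frac{4 \pi \left(17 \omega + 1\right) e^{- 17 \omega}}{4913}

Case ω < 0 (upper half-plane, counterclockwise contour ⇒ F(ω) = +2πi·ΣRes):
  Res_{z = 17 i} g(z) = \frac{2 i \left(17 \omega - 1\right) e^{17 \omega}}{4913} (pole of order 2)
  F(ω) = 2πi·ΣRes = \frac{4 \pi \left(1 - 17 \omega\right) e^{17 \omega}}{4913}

Both cases combine into a single formula in |ω|:

F(ω) = \frac{4 \pi \left(17 \left|{\omega}\right| + 1\right) e^{- 17 \left|{\omega}\right|}}{4913}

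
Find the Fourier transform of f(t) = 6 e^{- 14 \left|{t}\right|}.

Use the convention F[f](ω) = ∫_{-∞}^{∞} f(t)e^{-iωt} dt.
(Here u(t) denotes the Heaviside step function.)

F(ω) = \frac{168}{\omega^{2} + 196}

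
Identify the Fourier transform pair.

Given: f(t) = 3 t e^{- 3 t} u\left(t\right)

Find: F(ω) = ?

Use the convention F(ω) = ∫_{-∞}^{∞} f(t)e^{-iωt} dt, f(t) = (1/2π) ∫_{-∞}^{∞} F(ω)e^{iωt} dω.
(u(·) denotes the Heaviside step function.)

F(ω) = \frac{3}{\left(i \omega + 3\right)^{2}}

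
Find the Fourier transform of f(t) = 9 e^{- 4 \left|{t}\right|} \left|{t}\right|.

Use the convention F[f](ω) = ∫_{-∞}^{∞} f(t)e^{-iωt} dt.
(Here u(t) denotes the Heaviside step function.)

F(ω) = \frac{18 \left(16 - \omega^{2}\right)}{\left(\omega^{2} + 16\right)^{2}}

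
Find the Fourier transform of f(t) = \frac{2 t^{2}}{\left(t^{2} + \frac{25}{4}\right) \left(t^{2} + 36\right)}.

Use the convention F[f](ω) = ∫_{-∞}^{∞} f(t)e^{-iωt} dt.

F(ω) = \frac{48 \pi e^{- 6 \left|{\omega}\right|}}{119} - \frac{20 \pi e^{- \frac{5 \left|{\omega}\right|}{2}}}{119}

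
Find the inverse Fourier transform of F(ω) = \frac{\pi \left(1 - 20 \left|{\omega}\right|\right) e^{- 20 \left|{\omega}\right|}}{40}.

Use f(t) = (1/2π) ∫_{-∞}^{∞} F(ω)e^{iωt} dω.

f(t) = \frac{t^{2}}{\left(t^{2} + 400\right)^{2}}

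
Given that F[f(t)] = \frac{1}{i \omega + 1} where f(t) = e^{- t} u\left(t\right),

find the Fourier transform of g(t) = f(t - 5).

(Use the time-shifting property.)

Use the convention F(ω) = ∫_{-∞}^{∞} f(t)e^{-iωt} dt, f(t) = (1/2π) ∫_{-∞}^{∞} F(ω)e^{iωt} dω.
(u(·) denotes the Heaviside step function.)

F[g](ω) = \frac{e^{- 5 i \omega}}{i \omega + 1}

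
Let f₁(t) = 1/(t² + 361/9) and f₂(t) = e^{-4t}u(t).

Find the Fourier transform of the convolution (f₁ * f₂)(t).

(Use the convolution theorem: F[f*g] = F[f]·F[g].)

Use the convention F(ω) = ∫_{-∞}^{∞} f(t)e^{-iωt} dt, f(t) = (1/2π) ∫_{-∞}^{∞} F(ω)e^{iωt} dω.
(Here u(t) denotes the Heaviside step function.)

F[f₁*f₂](ω) = \frac{3 \pi e^{- \frac{19 \left|{\omega}\right|}{3}}}{19 \left(i \omega + 4\right)}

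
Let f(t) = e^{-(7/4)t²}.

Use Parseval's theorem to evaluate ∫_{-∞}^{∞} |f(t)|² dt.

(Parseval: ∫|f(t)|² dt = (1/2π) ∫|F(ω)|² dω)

∫|f(t)|² dt = \frac{\sqrt{14} \sqrt{\pi}}{7}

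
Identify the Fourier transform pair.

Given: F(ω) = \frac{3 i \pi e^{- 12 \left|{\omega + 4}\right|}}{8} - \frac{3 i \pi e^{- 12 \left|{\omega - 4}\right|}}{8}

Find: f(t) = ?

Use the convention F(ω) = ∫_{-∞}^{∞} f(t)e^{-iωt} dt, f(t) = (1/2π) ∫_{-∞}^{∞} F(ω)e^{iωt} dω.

f(t) = \frac{9 \sin{\left(4 t \right)}}{t^{2} + 144}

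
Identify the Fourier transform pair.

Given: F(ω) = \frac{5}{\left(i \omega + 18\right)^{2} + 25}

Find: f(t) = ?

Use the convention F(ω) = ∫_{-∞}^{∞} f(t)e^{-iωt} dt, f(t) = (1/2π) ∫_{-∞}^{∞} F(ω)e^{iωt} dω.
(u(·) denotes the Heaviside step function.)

f(t) = e^{- 18 t} \sin{\left(5 t \right)} u\left(t\right)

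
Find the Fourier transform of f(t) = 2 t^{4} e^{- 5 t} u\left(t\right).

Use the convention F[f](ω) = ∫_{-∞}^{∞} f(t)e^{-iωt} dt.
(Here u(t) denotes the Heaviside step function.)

F(ω) = \frac{48}{\left(i \omega + 5\right)^{5}}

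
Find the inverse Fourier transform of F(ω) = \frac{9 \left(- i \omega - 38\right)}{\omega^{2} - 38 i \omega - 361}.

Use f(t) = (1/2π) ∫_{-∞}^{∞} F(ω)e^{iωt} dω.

f(t) = 9 \left(19 t + 1\right) e^{- 19 t} u\left(t\right)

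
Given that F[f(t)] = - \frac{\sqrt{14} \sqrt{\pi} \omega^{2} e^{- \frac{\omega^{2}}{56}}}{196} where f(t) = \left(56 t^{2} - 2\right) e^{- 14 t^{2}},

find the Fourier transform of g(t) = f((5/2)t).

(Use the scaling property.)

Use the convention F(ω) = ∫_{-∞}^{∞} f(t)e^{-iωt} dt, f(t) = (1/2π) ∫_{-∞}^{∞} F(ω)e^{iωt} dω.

F[g](ω) = - \frac{2 \sqrt{14} \sqrt{\pi} \omega^{2} e^{- \frac{\omega^{2}}{350}}}{6125}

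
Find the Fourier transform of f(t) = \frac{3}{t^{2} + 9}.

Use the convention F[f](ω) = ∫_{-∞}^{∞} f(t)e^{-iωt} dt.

F(ω) = \pi e^{- 3 \left|{\omega}\right|}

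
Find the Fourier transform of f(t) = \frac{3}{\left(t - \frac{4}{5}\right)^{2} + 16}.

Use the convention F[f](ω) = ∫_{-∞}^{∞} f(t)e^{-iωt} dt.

F(ω) = \frac{3 \pi e^{- \frac{4 i \omega}{5} - 4 \left|{\omega}\right|}}{4}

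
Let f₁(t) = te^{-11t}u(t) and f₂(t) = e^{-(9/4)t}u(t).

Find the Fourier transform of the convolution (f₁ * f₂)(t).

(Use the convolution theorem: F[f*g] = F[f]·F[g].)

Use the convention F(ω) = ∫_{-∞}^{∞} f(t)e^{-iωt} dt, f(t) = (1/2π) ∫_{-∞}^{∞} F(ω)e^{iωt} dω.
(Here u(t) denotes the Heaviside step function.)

F[f₁*f₂](ω) = \frac{4}{\left(i \omega + 11\right)^{2} \left(4 i \omega + 9\right)}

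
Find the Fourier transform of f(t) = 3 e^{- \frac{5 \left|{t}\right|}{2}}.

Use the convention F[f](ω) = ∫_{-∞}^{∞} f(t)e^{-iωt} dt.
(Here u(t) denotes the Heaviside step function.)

F(ω) = \frac{60}{4 \omega^{2} + 25}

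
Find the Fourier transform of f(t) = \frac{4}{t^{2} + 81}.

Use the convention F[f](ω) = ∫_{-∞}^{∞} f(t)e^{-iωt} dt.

F(ω) = \frac{4 \pi e^{- 9 \left|{\omega}\right|}}{9}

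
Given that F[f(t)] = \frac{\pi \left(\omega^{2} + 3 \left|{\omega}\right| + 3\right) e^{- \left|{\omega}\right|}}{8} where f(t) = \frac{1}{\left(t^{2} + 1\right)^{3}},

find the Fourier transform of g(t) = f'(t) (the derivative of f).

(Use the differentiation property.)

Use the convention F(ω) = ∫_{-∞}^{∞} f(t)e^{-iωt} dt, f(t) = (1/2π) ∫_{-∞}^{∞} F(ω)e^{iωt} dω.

F[g](ω) = \frac{i \pi \omega \left(\omega^{2} + 3 \left|{\omega}\right| + 3\right) e^{- \left|{\omega}\right|}}{8}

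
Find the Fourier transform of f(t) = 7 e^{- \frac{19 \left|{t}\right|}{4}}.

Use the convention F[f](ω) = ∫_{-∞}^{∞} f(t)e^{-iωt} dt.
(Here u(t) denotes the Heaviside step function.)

F(ω) = \frac{1064}{16 \omega^{2} + 361}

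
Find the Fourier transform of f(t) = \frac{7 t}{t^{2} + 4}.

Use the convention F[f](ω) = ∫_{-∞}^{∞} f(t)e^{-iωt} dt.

F(ω) = - 7 i \pi e^{- 2 \left|{\omega}\right|} \operatorname{sign}{\left(\omega \right)}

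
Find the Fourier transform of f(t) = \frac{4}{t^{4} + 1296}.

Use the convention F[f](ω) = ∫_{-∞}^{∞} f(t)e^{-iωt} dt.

F(ω) = \frac{\pi e^{- 3 \sqrt{2} \left|{\omega}\right|} \sin{\left(3 \sqrt{2} \left|{\omega}\right| + \frac{\pi}{4} \right)}}{54}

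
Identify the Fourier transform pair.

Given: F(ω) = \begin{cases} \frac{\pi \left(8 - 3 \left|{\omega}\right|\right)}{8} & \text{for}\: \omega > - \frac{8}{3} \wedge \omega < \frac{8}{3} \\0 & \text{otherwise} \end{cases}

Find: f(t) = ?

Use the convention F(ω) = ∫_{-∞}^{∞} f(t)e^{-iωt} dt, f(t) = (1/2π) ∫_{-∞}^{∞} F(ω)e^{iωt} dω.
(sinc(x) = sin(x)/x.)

f(t) = \frac{4 \operatorname{sinc}^{2}{\left(\frac{4 t}{3} \right)}}{3}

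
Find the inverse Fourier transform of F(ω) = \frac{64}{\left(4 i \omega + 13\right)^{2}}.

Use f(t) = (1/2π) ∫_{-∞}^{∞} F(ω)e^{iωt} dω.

f(t) = 4 t e^{- \frac{13 t}{4}} u\left(t\right)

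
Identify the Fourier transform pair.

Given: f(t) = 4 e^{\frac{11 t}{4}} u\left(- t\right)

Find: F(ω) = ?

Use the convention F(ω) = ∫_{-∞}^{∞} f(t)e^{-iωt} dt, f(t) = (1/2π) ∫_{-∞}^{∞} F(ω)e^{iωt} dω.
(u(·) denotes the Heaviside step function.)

F(ω) = - \frac{16}{4 i \omega - 11}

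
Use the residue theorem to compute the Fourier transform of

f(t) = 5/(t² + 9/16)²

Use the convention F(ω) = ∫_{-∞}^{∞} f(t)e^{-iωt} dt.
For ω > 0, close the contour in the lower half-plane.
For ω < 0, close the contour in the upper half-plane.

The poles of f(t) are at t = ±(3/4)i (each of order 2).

Let g(z) = f(z)e^{-iωz}; for large |z| the factor e^{-iωz} decays in the lower half-plane when ω > 0 and in the upper half-plane when ω < 0.

Case ω > 0 (lower half-plane, clockwise contour ⇒ F(ω) = -2πi·ΣRes):
  Res_{z = - \frac{3 i}{4}} g(z) = \frac{20 i \left(3 \omega + 4\right) e^{- \frac{3 \omega}{4}}}{27} (pole of order 2)
  F(ω) = -2πi·ΣRes = \frac{40 \pi \left(3 \omega + 4\right) e^{- \frac{3 \omega}{4}}}{27}

Case ω < 0 (upper half-plane, counterclockwise contour ⇒ F(ω) = +2πi·ΣRes):
  Res_{z = \frac{3 i}{4}} g(z) = \frac{20 i \left(3 \omega - 4\right) e^{\frac{3 \omega}{4}}}{27} (pole of order 2)
  F(ω) = 2πi·ΣRes = \frac{40 \pi \left(4 - 3 \omega\right) e^{\frac{3 \omega}{4}}}{27}

Both cases combine into a single formula in |ω|:

F(ω) = \frac{40 \pi \left(3 \left|{\omega}\right| + 4\right) e^{- \frac{3 \left|{\omega}\right|}{4}}}{27}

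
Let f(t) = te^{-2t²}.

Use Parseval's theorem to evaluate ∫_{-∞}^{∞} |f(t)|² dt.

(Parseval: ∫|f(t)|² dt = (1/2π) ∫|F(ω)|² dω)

∫|f(t)|² dt = \frac{\sqrt{\pi}}{16}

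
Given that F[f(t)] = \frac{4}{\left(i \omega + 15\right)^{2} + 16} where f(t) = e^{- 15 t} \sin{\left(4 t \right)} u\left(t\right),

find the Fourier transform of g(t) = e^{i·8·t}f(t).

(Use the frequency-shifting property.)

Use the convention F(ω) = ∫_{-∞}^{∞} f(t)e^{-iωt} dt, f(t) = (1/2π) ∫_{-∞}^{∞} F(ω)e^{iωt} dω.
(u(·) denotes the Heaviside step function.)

F[g](ω) = \frac{4}{\left(i \left(\omega - 8\right) + 15\right)^{2} + 16}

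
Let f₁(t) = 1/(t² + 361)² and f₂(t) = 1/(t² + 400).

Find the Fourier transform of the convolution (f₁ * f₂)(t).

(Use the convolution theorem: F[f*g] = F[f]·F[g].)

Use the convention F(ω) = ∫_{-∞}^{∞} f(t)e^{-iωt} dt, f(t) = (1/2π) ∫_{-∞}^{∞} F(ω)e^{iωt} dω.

F[f₁*f₂](ω) = \frac{\pi^{2} \left(19 \left|{\omega}\right| + 1\right) e^{- 39 \left|{\omega}\right|}}{274360}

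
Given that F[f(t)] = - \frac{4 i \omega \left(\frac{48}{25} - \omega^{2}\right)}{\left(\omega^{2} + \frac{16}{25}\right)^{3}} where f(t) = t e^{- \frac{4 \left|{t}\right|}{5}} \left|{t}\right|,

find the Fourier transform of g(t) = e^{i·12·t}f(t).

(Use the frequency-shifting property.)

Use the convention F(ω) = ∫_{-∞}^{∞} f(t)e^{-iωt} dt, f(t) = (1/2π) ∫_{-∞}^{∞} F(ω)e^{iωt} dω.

F[g](ω) = \frac{2500 i \left(\omega - 12\right) \left(25 \left(\omega - 12\right)^{2} - 48\right)}{\left(25 \left(\omega - 12\right)^{2} + 16\right)^{3}}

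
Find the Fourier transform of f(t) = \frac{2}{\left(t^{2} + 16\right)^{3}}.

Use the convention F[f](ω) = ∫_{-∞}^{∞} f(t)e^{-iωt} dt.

F(ω) = \frac{\pi \left(16 \omega^{2} + 12 \left|{\omega}\right| + 3\right) e^{- 4 \left|{\omega}\right|}}{4096}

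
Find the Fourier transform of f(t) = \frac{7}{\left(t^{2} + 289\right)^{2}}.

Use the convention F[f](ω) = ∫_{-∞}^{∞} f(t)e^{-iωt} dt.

F(ω) = \frac{7 \pi \left(17 \left|{\omega}\right| + 1\right) e^{- 17 \left|{\omega}\right|}}{9826}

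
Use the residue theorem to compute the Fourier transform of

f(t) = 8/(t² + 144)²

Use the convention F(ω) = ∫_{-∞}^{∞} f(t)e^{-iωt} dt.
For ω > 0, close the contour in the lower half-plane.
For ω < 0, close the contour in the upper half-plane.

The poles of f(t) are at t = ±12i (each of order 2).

Let g(z) = f(z)e^{-iωz}; for large |z| the factor e^{-iωz} decays in the lower half-plane when ω > 0 and in the upper half-plane when ω < 0.

Case ω > 0 (lower half-plane, clockwise contour ⇒ F(ω) = -2πi·ΣRes):
  Res_{z = - 12 i} g(z) = \frac{i \left(12 \omega + 1\right) e^{- 12 \omega}}{864} (pole of order 2)
  F(ω) = -2πi·ΣRes = \frac{\pi \left(12 \omega + 1\right) e^{- 12 \omega}}{432}

Case ω < 0 (upper half-plane, counterclockwise contour ⇒ F(ω) = +2πi·ΣRes):
  Res_{z = 12 i} g(z) = \frac{i \left(12 \omega - 1\right) e^{12 \omega}}{864} (pole of order 2)
  F(ω) = 2πi·ΣRes = \frac{\pi \left(1 - 12 \omega\right) e^{12 \omega}}{432}

Both cases combine into a single formula in |ω|:

F(ω) = \frac{\pi \left(12 \left|{\omega}\right| + 1\right) e^{- 12 \left|{\omega}\right|}}{432}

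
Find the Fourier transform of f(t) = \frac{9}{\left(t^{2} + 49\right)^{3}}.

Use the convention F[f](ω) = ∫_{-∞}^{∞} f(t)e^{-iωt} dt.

F(ω) = \frac{9 \pi \left(49 \omega^{2} + 21 \left|{\omega}\right| + 3\right) e^{- 7 \left|{\omega}\right|}}{134456}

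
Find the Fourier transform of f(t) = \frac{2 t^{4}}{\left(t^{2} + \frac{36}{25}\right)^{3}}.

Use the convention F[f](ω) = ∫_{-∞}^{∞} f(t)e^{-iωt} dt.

F(ω) = \frac{\pi \left(12 \omega^{2} - 50 \left|{\omega}\right| + 25\right) e^{- \frac{6 \left|{\omega}\right|}{5}}}{40}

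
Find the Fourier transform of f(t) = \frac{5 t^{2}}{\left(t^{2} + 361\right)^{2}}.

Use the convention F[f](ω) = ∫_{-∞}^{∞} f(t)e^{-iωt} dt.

F(ω) = \frac{5 \pi \left(1 - 19 \left|{\omega}\right|\right) e^{- 19 \left|{\omega}\right|}}{38}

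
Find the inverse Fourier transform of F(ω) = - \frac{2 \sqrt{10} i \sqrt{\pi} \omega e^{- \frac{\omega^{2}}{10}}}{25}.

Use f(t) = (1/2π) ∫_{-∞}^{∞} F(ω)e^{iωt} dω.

f(t) = 2 t e^{- \frac{5 t^{2}}{2}}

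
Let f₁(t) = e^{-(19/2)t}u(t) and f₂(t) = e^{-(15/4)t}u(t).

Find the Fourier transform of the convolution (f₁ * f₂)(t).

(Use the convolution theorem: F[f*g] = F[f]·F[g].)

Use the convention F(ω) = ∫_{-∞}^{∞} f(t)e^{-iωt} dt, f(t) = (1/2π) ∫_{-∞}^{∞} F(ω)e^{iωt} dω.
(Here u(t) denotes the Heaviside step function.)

F[f₁*f₂](ω) = \frac{8}{- 8 \omega^{2} + 106 i \omega + 285}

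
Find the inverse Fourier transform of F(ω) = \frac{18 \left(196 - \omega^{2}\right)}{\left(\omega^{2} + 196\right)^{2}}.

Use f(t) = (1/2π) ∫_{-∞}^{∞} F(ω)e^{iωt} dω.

f(t) = 9 e^{- 14 \left|{t}\right|} \left|{t}\right|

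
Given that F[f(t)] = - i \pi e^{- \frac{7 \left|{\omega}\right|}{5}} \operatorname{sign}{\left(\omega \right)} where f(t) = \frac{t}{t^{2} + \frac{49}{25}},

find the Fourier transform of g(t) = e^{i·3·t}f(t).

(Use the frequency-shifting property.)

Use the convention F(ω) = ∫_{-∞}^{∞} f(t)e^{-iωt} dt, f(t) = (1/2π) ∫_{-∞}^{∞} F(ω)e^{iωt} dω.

F[g](ω) = - i \pi e^{- \frac{7 \left|{\omega - 3}\right|}{5}} \operatorname{sign}{\left(\omega - 3 \right)}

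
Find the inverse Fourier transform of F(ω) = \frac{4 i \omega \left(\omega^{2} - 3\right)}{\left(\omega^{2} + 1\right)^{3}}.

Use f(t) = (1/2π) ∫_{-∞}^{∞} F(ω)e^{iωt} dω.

f(t) = t e^{- \left|{t}\right|} \left|{t}\right|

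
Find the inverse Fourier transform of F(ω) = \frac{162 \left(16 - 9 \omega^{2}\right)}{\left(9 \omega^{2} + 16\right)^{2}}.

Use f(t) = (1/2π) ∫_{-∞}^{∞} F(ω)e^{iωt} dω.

f(t) = 9 e^{- \frac{4 \left|{t}\right|}{3}} \left|{t}\right|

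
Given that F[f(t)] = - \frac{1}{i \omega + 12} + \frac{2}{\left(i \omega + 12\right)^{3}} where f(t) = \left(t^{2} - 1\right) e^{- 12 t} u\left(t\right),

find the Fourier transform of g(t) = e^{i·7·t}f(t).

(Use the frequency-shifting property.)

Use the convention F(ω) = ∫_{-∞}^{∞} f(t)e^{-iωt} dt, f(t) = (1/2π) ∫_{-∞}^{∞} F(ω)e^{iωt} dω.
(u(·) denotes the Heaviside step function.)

F[g](ω) = \frac{2 i \left(\omega - 7\right) - \left(i \left(\omega - 7\right) + 12\right)^{3} + 24}{\left(i \left(\omega - 7\right) + 12\right)^{4}}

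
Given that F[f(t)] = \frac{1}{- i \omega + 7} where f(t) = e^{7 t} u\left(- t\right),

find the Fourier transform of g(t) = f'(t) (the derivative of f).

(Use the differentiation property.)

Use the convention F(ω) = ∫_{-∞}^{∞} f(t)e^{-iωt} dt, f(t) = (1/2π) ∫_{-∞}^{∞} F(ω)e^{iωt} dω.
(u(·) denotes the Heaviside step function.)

F[g](ω) = - \frac{\omega}{\omega + 7 i}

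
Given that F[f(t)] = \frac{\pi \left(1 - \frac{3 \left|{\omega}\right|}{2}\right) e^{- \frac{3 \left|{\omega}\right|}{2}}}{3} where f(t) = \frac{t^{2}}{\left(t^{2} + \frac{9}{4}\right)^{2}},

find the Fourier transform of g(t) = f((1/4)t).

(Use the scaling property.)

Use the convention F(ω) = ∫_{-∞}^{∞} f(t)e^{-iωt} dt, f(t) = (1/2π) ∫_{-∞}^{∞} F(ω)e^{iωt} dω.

F[g](ω) = \frac{4 \pi \left(1 - 6 \left|{\omega}\right|\right) e^{- 6 \left|{\omega}\right|}}{3}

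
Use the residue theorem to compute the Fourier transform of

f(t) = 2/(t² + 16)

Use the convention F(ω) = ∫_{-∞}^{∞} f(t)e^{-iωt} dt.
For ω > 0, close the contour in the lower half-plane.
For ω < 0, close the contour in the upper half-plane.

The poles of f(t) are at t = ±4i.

Let g(z) = f(z)e^{-iωz}; for large |z| the factor e^{-iωz} decays in the lower half-plane when ω > 0 and in the upper half-plane when ω < 0.

Case ω > 0 (lower half-plane, clockwise contour ⇒ F(ω) = -2πi·ΣRes):
  Res_{z = - 4 i} g(z) = \frac{i e^{- 4 \omega}}{4}
  F(ω) = -2πi·ΣRes = \frac{\pi e^{- 4 \omega}}{2}

Case ω < 0 (upper half-plane, counterclockwise contour ⇒ F(ω) = +2πi·ΣRes):
  Res_{z = 4 i} g(z) = - \frac{i e^{4 \omega}}{4}
  F(ω) = 2πi·ΣRes = \frac{\pi e^{4 \omega}}{2}

Both cases combine into a single formula in |ω|:

F(ω) = \frac{\pi e^{- 4 \left|{\omega}\right|}}{2}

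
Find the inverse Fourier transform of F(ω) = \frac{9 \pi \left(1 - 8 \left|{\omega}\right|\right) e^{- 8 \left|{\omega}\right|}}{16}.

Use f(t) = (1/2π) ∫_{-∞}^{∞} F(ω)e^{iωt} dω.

f(t) = \frac{9 t^{2}}{\left(t^{2} + 64\right)^{2}}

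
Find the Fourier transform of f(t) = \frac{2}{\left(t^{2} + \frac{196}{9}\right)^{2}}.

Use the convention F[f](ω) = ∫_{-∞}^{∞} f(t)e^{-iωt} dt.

F(ω) = \frac{9 \pi \left(14 \left|{\omega}\right| + 3\right) e^{- \frac{14 \left|{\omega}\right|}{3}}}{2744}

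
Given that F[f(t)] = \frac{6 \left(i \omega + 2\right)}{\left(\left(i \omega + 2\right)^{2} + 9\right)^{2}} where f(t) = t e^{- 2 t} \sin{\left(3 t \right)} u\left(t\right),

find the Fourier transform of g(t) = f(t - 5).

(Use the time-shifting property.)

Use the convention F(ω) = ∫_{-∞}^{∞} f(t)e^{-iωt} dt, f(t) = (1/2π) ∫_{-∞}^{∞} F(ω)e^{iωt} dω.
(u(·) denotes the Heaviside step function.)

F[g](ω) = \frac{6 \left(i \omega + 2\right) e^{- 5 i \omega}}{\left(\left(i \omega + 2\right)^{2} + 9\right)^{2}}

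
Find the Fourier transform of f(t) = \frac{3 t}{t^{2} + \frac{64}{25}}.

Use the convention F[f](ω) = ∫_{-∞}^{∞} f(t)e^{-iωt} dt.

F(ω) = - 3 i \pi e^{- \frac{8 \left|{\omega}\right|}{5}} \operatorname{sign}{\left(\omega \right)}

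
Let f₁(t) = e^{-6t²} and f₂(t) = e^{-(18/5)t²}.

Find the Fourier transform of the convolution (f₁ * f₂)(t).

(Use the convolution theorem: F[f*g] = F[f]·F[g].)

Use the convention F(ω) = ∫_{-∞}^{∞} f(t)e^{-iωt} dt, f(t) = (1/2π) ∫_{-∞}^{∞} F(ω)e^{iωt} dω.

F[f₁*f₂](ω) = \frac{\sqrt{15} \pi e^{- \frac{\omega^{2}}{9}}}{18}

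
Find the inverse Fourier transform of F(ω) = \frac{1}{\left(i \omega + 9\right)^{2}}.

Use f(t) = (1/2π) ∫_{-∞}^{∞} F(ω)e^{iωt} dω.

f(t) = t e^{- 9 t} u\left(t\right)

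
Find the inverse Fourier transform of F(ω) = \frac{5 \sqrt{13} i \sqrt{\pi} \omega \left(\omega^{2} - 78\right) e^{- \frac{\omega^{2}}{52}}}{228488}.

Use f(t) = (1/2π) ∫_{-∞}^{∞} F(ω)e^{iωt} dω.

f(t) = 5 t^{3} e^{- 13 t^{2}}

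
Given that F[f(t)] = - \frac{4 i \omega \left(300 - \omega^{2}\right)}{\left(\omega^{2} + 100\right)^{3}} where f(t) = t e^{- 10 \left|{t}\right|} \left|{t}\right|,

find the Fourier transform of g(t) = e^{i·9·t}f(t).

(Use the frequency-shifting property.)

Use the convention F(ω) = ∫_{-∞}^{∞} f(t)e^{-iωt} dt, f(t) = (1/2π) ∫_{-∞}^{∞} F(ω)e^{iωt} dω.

F[g](ω) = \frac{4 i \left(\omega - 9\right) \left(\left(\omega - 9\right)^{2} - 300\right)}{\left(\left(\omega - 9\right)^{2} + 100\right)^{3}}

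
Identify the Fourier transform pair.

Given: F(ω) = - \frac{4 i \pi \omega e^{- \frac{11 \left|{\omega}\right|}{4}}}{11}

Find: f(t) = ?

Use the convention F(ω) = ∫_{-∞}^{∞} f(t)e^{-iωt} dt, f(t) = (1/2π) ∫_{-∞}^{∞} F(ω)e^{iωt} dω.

f(t) = \frac{2 t}{\left(t^{2} + \frac{121}{16}\right)^{2}}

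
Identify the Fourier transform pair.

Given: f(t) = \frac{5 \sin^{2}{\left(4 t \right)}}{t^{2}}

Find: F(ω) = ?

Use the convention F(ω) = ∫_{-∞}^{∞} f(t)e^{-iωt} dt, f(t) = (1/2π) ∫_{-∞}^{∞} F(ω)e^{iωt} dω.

F(ω) = \begin{cases} \frac{5 \pi \left(8 - \left|{\omega}\right|\right)}{2} & \text{for}\: \omega > -8 \wedge \omega < 8 \\0 & \text{otherwise} \end{cases}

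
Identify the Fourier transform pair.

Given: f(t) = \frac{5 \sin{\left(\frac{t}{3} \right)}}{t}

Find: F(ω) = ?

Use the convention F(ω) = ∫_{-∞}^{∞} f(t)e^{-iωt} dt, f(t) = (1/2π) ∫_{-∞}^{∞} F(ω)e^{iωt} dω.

F(ω) = \begin{cases} 5 \pi & \text{for}\: \omega > - \frac{1}{3} \wedge \omega < \frac{1}{3} \\0 & \text{otherwise} \end{cases}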